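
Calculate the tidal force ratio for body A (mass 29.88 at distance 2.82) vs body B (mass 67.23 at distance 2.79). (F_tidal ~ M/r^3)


Ratio = (M1/r1^3) / (M2/r2^3) = (29.88/2.82^3) / (67.23/2.79^3) = 0.4304

0.4304


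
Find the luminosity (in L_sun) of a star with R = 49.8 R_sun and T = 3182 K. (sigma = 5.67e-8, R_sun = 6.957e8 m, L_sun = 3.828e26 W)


R = 49.8 * 6.957e8 m = 3.464586e+10 m. L = 4*pi*R^2*sigma*T^4 = 4*pi*(3.464586e+10)^2 * 5.67e-8 * 3182^4 = 8.767914707e+28 W. L/L_sun = 8.767914707e+28 / 3.828e26 = 229.0469

229.0469 L_sun


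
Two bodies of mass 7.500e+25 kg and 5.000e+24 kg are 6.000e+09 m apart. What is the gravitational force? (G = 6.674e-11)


F = G*m1*m2/r^2 = 6.674e-11 * 7.500e+25 * 5.000e+24 / (6.000e+09)^2 = 6.674e-11 * 3.750e+50 / 3.600e+19 = 6.952e+20

6.952e+20 N


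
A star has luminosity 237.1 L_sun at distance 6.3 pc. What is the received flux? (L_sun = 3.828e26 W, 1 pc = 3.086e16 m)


F = L / (4*pi*d^2) = 9.076e+28 / (4*pi*(1.944e+17)^2) = 1.911e-07

1.911e-07 W/m^2


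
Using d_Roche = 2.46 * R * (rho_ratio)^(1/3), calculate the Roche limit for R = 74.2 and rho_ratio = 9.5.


d_Roche = 2.46 * 74.2 * 9.5^(1/3) = 386.5867

386.5867


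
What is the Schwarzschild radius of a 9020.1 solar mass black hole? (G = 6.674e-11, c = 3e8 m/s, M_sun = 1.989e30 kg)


M = 9020.1 * 1.989e30 kg = 1.79409789e+34 kg. rs = 2GM/c^2 = 2 * 6.674e-11 * 1.79409789e+34 / (3e8)^2 = 2.661e+07

2.661e+07 m


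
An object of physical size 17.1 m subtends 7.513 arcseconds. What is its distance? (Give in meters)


D = size / theta_rad, theta_rad = 7.513 * pi/(180*3600) = 3.642e-05, D = 469470.0102

469470.0102 m


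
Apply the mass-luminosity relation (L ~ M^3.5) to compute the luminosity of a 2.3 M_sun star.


L/L_sun = (M/M_sun)^3.5 = 2.3^3.5 = 18.4522

18.4522 L_sun


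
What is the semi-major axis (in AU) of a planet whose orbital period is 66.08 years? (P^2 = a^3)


a = P^(2/3) = 66.08^(2/3) = 16.3448

16.3448 AU


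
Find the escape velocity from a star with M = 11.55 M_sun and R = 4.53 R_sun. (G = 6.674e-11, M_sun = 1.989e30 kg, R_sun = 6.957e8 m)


M = 11.55 * 1.989e30 kg = 2.297295e+31 kg; R = 4.53 * 6.957e8 m = 3.151521e+09 m. v_esc = sqrt(2GM/R) = sqrt(2 * 6.674e-11 * 2.297295e+31 / 3.151521e+09) = 986407.5325

986407.5325 m/s


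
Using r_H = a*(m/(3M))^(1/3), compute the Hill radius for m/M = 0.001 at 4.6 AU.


r_H = a * (m/3M)^(1/3) = 4.6 * (0.001/3)^(1/3) = 0.3189

0.3189 AU


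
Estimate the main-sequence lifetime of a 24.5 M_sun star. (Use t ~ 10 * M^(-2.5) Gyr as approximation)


t = 10 * M^(-2.5) = 10 * 24.5^(-2.5) = 0.0034

0.0034 Gyr


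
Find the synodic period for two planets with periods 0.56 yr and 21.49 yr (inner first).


1/P_syn = |1/P1 - 1/P2| = |1/0.56 - 1/21.49| => P_syn = 0.575

0.575 years


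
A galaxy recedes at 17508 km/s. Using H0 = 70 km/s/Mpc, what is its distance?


d = v / H0 = 17508 / 70 = 250.1143

250.1143 Mpc


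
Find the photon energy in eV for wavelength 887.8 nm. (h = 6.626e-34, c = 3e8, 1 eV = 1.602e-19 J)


E = hc/lambda = 6.626e-34 * 3e8 / 8.878e-07 = 2.239e-19 J = 1.3976 eV

1.3976 eV


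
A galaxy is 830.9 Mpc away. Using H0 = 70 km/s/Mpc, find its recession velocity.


v = H0 * d = 70 * 830.9 = 58163.0

58163.0 km/s


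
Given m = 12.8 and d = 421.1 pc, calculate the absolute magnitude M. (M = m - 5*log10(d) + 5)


M = m - 5*log10(d) + 5 = 12.8 - 5*log10(421.1) + 5 = 4.6781

4.6781


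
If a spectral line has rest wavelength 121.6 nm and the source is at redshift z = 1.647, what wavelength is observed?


lam_obs = lam_emit * (1 + z) = 121.6 * (1 + 1.647) = 321.8752

321.8752 nm


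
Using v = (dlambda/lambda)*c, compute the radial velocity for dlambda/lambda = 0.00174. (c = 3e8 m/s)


v = (dlambda/lambda) * c = 0.00174 * 3e8 = 522000.0

522000.0 m/s


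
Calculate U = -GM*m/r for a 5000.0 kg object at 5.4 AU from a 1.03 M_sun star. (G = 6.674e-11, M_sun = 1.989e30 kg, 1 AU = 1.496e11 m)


M = 1.03 * 1.989e30 kg = 2.04867e+30 kg; r = 5.4 AU * 1.496e11 m/AU = 8.0784e+11 m. U = -GM*m/r = -(6.674e-11 * 2.04867e+30 * 5000.0) / 8.0784e+11 = -8.463e+11

-8.463e+11 J


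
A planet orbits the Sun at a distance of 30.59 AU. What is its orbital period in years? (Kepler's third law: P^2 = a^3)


P = a^(3/2) = 30.59^1.5 = 169.1879

169.1879 years


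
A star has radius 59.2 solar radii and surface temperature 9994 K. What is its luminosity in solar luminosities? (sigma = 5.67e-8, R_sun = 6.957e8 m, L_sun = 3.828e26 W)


R = 59.2 * 6.957e8 m = 4.118544e+10 m. L = 4*pi*R^2*sigma*T^4 = 4*pi*(4.118544e+10)^2 * 5.67e-8 * 9994^4 = 1.205695732e+31 W. L/L_sun = 1.205695732e+31 / 3.828e26 = 31496.7537

31496.7537 L_sun


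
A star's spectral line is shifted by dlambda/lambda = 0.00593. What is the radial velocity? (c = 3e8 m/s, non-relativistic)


v = (dlambda/lambda) * c = 0.00593 * 3e8 = 1.779e+06

1.779e+06 m/s


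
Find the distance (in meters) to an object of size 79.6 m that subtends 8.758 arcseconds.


D = size / theta_rad, theta_rad = 8.758 * pi/(180*3600) = 4.246e-05, D = 1.875e+06

1.875e+06 m


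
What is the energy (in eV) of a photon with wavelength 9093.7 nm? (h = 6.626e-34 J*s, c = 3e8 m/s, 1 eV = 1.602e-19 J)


E = hc/lambda = 6.626e-34 * 3e8 / 9.094e-06 = 2.186e-20 J = 0.1364 eV

0.1364 eV


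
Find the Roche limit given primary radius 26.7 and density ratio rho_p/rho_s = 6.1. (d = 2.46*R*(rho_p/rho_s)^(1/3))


d_Roche = 2.46 * 26.7 * 6.1^(1/3) = 120.0115

120.0115


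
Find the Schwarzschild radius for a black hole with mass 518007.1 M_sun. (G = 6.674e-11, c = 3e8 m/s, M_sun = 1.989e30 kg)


M = 518007.1 * 1.989e30 kg = 1.030316122e+36 kg. rs = 2GM/c^2 = 2 * 6.674e-11 * 1.030316122e+36 / (3e8)^2 = 1.528e+09

1.528e+09 m


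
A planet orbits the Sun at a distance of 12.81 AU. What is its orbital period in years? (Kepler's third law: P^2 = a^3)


P = a^(3/2) = 12.81^1.5 = 45.8483

45.8483 years


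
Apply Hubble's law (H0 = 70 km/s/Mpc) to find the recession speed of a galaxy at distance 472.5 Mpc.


v = H0 * d = 70 * 472.5 = 33075.0

33075.0 km/s


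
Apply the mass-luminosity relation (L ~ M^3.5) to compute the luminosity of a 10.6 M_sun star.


L/L_sun = (M/M_sun)^3.5 = 10.6^3.5 = 3877.6672

3877.6672 L_sun


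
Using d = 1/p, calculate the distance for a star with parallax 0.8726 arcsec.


d = 1/p = 1/0.8726 = 1.146

1.146 pc


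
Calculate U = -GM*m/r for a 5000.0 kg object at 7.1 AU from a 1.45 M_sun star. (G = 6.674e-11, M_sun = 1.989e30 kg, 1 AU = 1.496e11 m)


M = 1.45 * 1.989e30 kg = 2.88405e+30 kg; r = 7.1 AU * 1.496e11 m/AU = 1.06216e+12 m. U = -GM*m/r = -(6.674e-11 * 2.88405e+30 * 5000.0) / 1.06216e+12 = -9.061e+11

-9.061e+11 J


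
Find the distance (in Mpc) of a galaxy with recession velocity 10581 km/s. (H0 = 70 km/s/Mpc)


d = v / H0 = 10581 / 70 = 151.1571

151.1571 Mpc


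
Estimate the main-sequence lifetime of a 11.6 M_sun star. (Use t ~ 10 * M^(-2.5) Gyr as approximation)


t = 10 * M^(-2.5) = 10 * 11.6^(-2.5) = 0.0218

0.0218 Gyr


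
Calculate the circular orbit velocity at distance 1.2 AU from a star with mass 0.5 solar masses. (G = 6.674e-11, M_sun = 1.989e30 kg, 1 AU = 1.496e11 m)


v = sqrt(GM/r) = sqrt(6.674e-11 * 9.945e+29 / 1.795e+11) = 19228.2197

19228.2197 m/s


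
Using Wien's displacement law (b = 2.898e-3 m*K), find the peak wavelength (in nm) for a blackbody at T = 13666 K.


lam_max = b / T = 2.898e-3 / 13666 = 2.121e-07 m = 212.0591 nm

212.0591 nm


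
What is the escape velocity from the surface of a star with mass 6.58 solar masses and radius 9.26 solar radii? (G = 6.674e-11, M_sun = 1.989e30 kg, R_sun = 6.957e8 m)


M = 6.58 * 1.989e30 kg = 1.308762e+31 kg; R = 9.26 * 6.957e8 m = 6.442182e+09 m. v_esc = sqrt(2GM/R) = sqrt(2 * 6.674e-11 * 1.308762e+31 / 6.442182e+09) = 520741.2034

520741.2034 m/s


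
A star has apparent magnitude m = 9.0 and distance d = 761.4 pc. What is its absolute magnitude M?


M = m - 5*log10(d) + 5 = 9.0 - 5*log10(761.4) + 5 = -0.4081

-0.4081


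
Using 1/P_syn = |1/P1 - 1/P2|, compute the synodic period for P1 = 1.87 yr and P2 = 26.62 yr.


1/P_syn = |1/P1 - 1/P2| = |1/1.87 - 1/26.62| => P_syn = 2.0113

2.0113 years


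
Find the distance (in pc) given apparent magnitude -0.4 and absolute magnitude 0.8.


d = 10^((m - M + 5)/5) = 10^((-0.4 - 0.8 + 5)/5) = 5.7544

5.7544 pc


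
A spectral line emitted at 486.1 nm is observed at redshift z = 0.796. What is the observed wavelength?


lam_obs = lam_emit * (1 + z) = 486.1 * (1 + 0.796) = 873.0356

873.0356 nm


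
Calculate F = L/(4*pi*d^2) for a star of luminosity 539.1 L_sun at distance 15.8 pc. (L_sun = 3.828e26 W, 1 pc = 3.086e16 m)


F = L / (4*pi*d^2) = 2.064e+29 / (4*pi*(4.876e+17)^2) = 6.908e-08

6.908e-08 W/m^2


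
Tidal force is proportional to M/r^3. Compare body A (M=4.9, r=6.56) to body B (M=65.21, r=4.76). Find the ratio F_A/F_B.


Ratio = (M1/r1^3) / (M2/r2^3) = (4.9/6.56^3) / (65.21/4.76^3) = 0.0287

0.0287


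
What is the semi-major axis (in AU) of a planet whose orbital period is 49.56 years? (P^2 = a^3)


a = P^(2/3) = 49.56^(2/3) = 13.4923

13.4923 AU


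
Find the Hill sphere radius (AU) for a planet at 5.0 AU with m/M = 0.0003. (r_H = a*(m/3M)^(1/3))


r_H = a * (m/3M)^(1/3) = 5.0 * (0.0003/3)^(1/3) = 0.2321

0.2321 AU


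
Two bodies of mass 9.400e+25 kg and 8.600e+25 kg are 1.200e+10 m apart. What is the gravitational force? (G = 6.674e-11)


F = G*m1*m2/r^2 = 6.674e-11 * 9.400e+25 * 8.600e+25 / (1.200e+10)^2 = 6.674e-11 * 8.084e+51 / 1.440e+20 = 3.747e+21

3.747e+21 N


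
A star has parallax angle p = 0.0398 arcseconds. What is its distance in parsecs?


d = 1/p = 1/0.0398 = 25.1256

25.1256 pc


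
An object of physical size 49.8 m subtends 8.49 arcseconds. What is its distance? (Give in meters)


D = size / theta_rad, theta_rad = 8.49 * pi/(180*3600) = 4.116e-05, D = 1.210e+06

1.210e+06 m


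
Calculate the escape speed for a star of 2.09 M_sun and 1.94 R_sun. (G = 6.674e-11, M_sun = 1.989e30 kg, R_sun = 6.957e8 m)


M = 2.09 * 1.989e30 kg = 4.15701e+30 kg; R = 1.94 * 6.957e8 m = 1.349658e+09 m. v_esc = sqrt(2GM/R) = sqrt(2 * 6.674e-11 * 4.15701e+30 / 1.349658e+09) = 641190.0391

641190.0391 m/s


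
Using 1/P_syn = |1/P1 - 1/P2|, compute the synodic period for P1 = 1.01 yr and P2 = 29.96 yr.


1/P_syn = |1/P1 - 1/P2| = |1/1.01 - 1/29.96| => P_syn = 1.0452

1.0452 years


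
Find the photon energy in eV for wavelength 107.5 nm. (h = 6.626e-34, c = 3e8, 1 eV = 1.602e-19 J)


E = hc/lambda = 6.626e-34 * 3e8 / 1.075e-07 = 1.849e-18 J = 11.5425 eV

11.5425 eV


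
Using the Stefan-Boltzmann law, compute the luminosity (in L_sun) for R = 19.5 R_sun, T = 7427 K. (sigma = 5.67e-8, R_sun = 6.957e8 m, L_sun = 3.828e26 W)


R = 19.5 * 6.957e8 m = 1.356615e+10 m. L = 4*pi*R^2*sigma*T^4 = 4*pi*(1.356615e+10)^2 * 5.67e-8 * 7427^4 = 3.989880129e+29 W. L/L_sun = 3.989880129e+29 / 3.828e26 = 1042.2884

1042.2884 L_sun


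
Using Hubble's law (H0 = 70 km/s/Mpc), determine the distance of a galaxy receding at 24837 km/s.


d = v / H0 = 24837 / 70 = 354.8143

354.8143 Mpc


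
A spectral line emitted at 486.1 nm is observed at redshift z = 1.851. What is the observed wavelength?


lam_obs = lam_emit * (1 + z) = 486.1 * (1 + 1.851) = 1385.8711

1385.8711 nm


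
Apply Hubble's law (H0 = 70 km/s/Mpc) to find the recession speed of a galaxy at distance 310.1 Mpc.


v = H0 * d = 70 * 310.1 = 21707.0

21707.0 km/s


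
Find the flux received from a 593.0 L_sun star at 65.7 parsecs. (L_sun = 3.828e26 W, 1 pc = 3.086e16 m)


F = L / (4*pi*d^2) = 2.270e+29 / (4*pi*(2.028e+18)^2) = 4.394e-09

4.394e-09 W/m^2


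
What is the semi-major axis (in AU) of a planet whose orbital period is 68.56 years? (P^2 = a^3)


a = P^(2/3) = 68.56^(2/3) = 16.7512

16.7512 AU


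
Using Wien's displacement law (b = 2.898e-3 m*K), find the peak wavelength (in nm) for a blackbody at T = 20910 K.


lam_max = b / T = 2.898e-3 / 20910 = 1.386e-07 m = 138.594 nm

138.594 nm


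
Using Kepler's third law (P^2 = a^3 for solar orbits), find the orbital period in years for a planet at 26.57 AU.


P = a^(3/2) = 26.57^1.5 = 136.958

136.958 years


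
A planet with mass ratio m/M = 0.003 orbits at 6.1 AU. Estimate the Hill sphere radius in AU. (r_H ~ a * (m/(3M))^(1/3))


r_H = a * (m/3M)^(1/3) = 6.1 * (0.003/3)^(1/3) = 0.61

0.61 AU


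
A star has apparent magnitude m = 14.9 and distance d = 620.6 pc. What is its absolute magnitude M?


M = m - 5*log10(d) + 5 = 14.9 - 5*log10(620.6) + 5 = 5.9359

5.9359


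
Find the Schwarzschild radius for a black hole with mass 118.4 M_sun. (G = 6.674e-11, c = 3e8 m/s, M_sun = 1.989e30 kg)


M = 118.4 * 1.989e30 kg = 2.354976e+32 kg. rs = 2GM/c^2 = 2 * 6.674e-11 * 2.354976e+32 / (3e8)^2 = 349269.1072

349269.1072 m


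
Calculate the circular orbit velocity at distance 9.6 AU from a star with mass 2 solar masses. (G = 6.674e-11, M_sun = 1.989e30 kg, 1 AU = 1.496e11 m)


v = sqrt(GM/r) = sqrt(6.674e-11 * 3.978e+30 / 1.436e+12) = 13596.4045

13596.4045 m/s


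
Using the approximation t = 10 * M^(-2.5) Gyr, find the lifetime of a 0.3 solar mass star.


t = 10 * M^(-2.5) = 10 * 0.3^(-2.5) = 202.8602

202.8602 Gyr


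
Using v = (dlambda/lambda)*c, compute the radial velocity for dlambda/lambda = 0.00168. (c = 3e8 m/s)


v = (dlambda/lambda) * c = 0.00168 * 3e8 = 504000.0

504000.0 m/s


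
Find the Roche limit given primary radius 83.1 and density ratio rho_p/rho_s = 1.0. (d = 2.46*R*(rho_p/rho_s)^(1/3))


d_Roche = 2.46 * 83.1 * 1.0^(1/3) = 204.426

204.426


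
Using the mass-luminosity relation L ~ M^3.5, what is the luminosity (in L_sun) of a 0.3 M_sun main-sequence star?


L/L_sun = (M/M_sun)^3.5 = 0.3^3.5 = 0.0148

0.0148 L_sun


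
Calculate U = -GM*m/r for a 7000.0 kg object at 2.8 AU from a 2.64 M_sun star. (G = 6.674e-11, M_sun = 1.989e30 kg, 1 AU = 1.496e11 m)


M = 2.64 * 1.989e30 kg = 5.25096e+30 kg; r = 2.8 AU * 1.496e11 m/AU = 4.1888e+11 m. U = -GM*m/r = -(6.674e-11 * 5.25096e+30 * 7000.0) / 4.1888e+11 = -5.856e+12

-5.856e+12 J


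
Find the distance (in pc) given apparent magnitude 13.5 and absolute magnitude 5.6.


d = 10^((m - M + 5)/5) = 10^((13.5 - 5.6 + 5)/5) = 380.1894

380.1894 pc


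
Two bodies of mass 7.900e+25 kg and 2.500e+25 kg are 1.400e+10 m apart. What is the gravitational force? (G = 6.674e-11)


F = G*m1*m2/r^2 = 6.674e-11 * 7.900e+25 * 2.500e+25 / (1.400e+10)^2 = 6.674e-11 * 1.975e+51 / 1.960e+20 = 6.725e+20

6.725e+20 N


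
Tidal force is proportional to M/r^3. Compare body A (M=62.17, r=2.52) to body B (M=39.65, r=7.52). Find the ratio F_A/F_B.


Ratio = (M1/r1^3) / (M2/r2^3) = (62.17/2.52^3) / (39.65/7.52^3) = 41.6667

41.6667


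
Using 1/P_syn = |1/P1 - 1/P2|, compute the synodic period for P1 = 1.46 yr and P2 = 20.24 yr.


1/P_syn = |1/P1 - 1/P2| = |1/1.46 - 1/20.24| => P_syn = 1.5735

1.5735 years


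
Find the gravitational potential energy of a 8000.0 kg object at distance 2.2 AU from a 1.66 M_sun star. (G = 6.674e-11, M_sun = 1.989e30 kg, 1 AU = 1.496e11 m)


M = 1.66 * 1.989e30 kg = 3.30174e+30 kg; r = 2.2 AU * 1.496e11 m/AU = 3.2912e+11 m. U = -GM*m/r = -(6.674e-11 * 3.30174e+30 * 8000.0) / 3.2912e+11 = -5.356e+12

-5.356e+12 J


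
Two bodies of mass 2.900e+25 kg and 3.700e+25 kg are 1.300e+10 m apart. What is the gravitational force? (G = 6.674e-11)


F = G*m1*m2/r^2 = 6.674e-11 * 2.900e+25 * 3.700e+25 / (1.300e+10)^2 = 6.674e-11 * 1.073e+51 / 1.690e+20 = 4.237e+20

4.237e+20 N


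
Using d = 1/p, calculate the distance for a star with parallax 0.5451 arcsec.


d = 1/p = 1/0.5451 = 1.8345

1.8345 pc


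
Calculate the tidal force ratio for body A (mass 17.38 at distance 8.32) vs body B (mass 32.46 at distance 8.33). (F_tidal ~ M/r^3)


Ratio = (M1/r1^3) / (M2/r2^3) = (17.38/8.32^3) / (32.46/8.33^3) = 0.5374

0.5374


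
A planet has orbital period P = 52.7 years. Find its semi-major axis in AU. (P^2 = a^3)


a = P^(2/3) = 52.7^(2/3) = 14.0564

14.0564 AU


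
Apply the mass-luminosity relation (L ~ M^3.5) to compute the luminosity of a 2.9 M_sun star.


L/L_sun = (M/M_sun)^3.5 = 2.9^3.5 = 41.533

41.533 L_sun


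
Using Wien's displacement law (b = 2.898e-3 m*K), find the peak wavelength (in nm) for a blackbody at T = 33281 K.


lam_max = b / T = 2.898e-3 / 33281 = 8.708e-08 m = 87.0767 nm

87.0767 nm


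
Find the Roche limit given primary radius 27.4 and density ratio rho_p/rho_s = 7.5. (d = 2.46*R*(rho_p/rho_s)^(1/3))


d_Roche = 2.46 * 27.4 * 7.5^(1/3) = 131.9389

131.9389


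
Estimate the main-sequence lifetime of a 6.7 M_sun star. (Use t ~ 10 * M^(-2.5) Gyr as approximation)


t = 10 * M^(-2.5) = 10 * 6.7^(-2.5) = 0.0861

0.0861 Gyr


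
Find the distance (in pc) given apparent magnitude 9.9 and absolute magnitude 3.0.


d = 10^((m - M + 5)/5) = 10^((9.9 - 3.0 + 5)/5) = 239.8833

239.8833 pc


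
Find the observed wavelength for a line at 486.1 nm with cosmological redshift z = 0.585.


lam_obs = lam_emit * (1 + z) = 486.1 * (1 + 0.585) = 770.4685

770.4685 nm


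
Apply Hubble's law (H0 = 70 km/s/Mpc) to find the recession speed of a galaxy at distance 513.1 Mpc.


v = H0 * d = 70 * 513.1 = 35917.0

35917.0 km/s


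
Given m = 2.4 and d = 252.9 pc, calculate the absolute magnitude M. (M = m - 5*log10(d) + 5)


M = m - 5*log10(d) + 5 = 2.4 - 5*log10(252.9) + 5 = -4.6147

-4.6147


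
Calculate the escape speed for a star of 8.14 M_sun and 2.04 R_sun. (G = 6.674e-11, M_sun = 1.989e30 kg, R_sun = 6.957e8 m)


M = 8.14 * 1.989e30 kg = 1.619046e+31 kg; R = 2.04 * 6.957e8 m = 1.419228e+09 m. v_esc = sqrt(2GM/R) = sqrt(2 * 6.674e-11 * 1.619046e+31 / 1.419228e+09) = 1.234e+06

1.234e+06 m/s


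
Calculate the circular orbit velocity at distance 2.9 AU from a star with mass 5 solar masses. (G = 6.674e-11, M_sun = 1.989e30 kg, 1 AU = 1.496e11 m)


v = sqrt(GM/r) = sqrt(6.674e-11 * 9.945e+30 / 4.338e+11) = 39113.862

39113.862 m/s


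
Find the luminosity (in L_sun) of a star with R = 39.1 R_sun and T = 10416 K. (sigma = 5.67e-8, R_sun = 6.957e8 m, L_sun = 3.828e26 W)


R = 39.1 * 6.957e8 m = 2.720187e+10 m. L = 4*pi*R^2*sigma*T^4 = 4*pi*(2.720187e+10)^2 * 5.67e-8 * 10416^4 = 6.205750763e+30 W. L/L_sun = 6.205750763e+30 / 3.828e26 = 16211.4701

16211.4701 L_sun


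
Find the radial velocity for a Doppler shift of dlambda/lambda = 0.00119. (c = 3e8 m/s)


v = (dlambda/lambda) * c = 0.00119 * 3e8 = 357000.0

357000.0 m/s


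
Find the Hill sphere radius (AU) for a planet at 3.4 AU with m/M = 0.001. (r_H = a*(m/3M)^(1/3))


r_H = a * (m/3M)^(1/3) = 3.4 * (0.001/3)^(1/3) = 0.2357

0.2357 AU


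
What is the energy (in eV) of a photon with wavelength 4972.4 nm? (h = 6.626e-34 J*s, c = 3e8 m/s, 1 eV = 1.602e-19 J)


E = hc/lambda = 6.626e-34 * 3e8 / 4.972e-06 = 3.998e-20 J = 0.2495 eV

0.2495 eV


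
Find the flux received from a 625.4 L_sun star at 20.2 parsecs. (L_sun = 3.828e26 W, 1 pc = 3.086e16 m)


F = L / (4*pi*d^2) = 2.394e+29 / (4*pi*(6.234e+17)^2) = 4.903e-08

4.903e-08 W/m^2


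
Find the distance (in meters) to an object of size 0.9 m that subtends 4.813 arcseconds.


D = size / theta_rad, theta_rad = 4.813 * pi/(180*3600) = 2.333e-05, D = 38570.1902

38570.1902 m


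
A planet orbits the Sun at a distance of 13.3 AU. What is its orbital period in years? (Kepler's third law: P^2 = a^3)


P = a^(3/2) = 13.3^1.5 = 48.504

48.504 years


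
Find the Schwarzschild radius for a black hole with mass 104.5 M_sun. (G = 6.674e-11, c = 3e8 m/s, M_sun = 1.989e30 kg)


M = 104.5 * 1.989e30 kg = 2.078505e+32 kg. rs = 2GM/c^2 = 2 * 6.674e-11 * 2.078505e+32 / (3e8)^2 = 308265.386

308265.386 m


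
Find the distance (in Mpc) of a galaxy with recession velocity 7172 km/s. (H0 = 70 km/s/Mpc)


d = v / H0 = 7172 / 70 = 102.4571

102.4571 Mpc


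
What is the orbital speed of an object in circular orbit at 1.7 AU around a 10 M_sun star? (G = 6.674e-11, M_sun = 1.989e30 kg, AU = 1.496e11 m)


v = sqrt(GM/r) = sqrt(6.674e-11 * 1.989e+31 / 2.543e+11) = 72247.0694

72247.0694 m/s


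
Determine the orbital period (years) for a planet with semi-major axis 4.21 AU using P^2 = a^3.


P = a^(3/2) = 4.21^1.5 = 8.6382

8.6382 years


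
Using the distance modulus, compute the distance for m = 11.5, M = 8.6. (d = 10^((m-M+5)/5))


d = 10^((m - M + 5)/5) = 10^((11.5 - 8.6 + 5)/5) = 38.0189

38.0189 pc


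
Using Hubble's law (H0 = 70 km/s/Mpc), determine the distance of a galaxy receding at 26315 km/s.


d = v / H0 = 26315 / 70 = 375.9286

375.9286 Mpc


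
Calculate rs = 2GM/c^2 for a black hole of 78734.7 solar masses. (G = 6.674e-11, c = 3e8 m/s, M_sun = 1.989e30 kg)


M = 78734.7 * 1.989e30 kg = 1.566033183e+35 kg. rs = 2GM/c^2 = 2 * 6.674e-11 * 1.566033183e+35 / (3e8)^2 = 2.323e+08

2.323e+08 m


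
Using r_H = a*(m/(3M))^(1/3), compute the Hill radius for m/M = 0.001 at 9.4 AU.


r_H = a * (m/3M)^(1/3) = 9.4 * (0.001/3)^(1/3) = 0.6518

0.6518 AU


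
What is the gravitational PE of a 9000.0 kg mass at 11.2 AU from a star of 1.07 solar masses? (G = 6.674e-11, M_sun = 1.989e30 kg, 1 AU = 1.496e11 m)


M = 1.07 * 1.989e30 kg = 2.12823e+30 kg; r = 11.2 AU * 1.496e11 m/AU = 1.67552e+12 m. U = -GM*m/r = -(6.674e-11 * 2.12823e+30 * 9000.0) / 1.67552e+12 = -7.630e+11

-7.630e+11 J


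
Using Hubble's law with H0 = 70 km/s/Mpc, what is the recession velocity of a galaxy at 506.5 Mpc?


v = H0 * d = 70 * 506.5 = 35455.0

35455.0 km/s


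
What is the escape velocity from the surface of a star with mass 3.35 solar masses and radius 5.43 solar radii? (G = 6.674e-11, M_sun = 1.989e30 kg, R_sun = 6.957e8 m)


M = 3.35 * 1.989e30 kg = 6.66315e+30 kg; R = 5.43 * 6.957e8 m = 3.777651e+09 m. v_esc = sqrt(2GM/R) = sqrt(2 * 6.674e-11 * 6.66315e+30 / 3.777651e+09) = 485218.0829

485218.0829 m/s


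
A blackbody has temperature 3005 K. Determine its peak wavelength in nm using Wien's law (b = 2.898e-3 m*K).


lam_max = b / T = 2.898e-3 / 3005 = 9.644e-07 m = 964.3927 nm

964.3927 nm


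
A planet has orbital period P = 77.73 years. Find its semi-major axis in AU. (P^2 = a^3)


a = P^(2/3) = 77.73^(2/3) = 18.2135

18.2135 AU


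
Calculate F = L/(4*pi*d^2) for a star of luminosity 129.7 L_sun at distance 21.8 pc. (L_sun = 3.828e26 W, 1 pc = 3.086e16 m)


F = L / (4*pi*d^2) = 4.965e+28 / (4*pi*(6.727e+17)^2) = 8.730e-09

8.730e-09 W/m^2


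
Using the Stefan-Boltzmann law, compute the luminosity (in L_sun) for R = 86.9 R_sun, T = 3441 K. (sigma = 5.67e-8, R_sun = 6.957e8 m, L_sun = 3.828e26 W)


R = 86.9 * 6.957e8 m = 6.045633e+10 m. L = 4*pi*R^2*sigma*T^4 = 4*pi*(6.045633e+10)^2 * 5.67e-8 * 3441^4 = 3.651028079e+29 W. L/L_sun = 3.651028079e+29 / 3.828e26 = 953.7691

953.7691 L_sun


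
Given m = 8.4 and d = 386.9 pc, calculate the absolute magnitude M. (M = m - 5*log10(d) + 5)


M = m - 5*log10(d) + 5 = 8.4 - 5*log10(386.9) + 5 = 0.462

0.462


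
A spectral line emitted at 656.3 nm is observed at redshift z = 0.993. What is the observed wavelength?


lam_obs = lam_emit * (1 + z) = 656.3 * (1 + 0.993) = 1308.0059

1308.0059 nm


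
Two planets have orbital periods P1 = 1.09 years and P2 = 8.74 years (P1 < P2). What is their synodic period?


1/P_syn = |1/P1 - 1/P2| = |1/1.09 - 1/8.74| => P_syn = 1.2453

1.2453 years


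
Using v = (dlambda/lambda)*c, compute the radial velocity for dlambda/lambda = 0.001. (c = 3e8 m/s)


v = (dlambda/lambda) * c = 0.001 * 3e8 = 300000.0

300000.0 m/s


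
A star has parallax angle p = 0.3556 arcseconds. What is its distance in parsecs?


d = 1/p = 1/0.3556 = 2.8121

2.8121 pc


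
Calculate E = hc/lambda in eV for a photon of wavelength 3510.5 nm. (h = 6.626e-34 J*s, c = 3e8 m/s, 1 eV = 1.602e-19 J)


E = hc/lambda = 6.626e-34 * 3e8 / 3.511e-06 = 5.662e-20 J = 0.3535 eV

0.3535 eV


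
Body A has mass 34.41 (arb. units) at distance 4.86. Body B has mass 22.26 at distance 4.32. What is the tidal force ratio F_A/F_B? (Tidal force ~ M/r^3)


Ratio = (M1/r1^3) / (M2/r2^3) = (34.41/4.86^3) / (22.26/4.32^3) = 1.0857

1.0857


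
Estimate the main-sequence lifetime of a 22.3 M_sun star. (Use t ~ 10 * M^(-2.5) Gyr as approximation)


t = 10 * M^(-2.5) = 10 * 22.3^(-2.5) = 0.0043

0.0043 Gyr


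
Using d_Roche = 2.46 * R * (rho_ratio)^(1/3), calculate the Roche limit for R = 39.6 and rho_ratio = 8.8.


d_Roche = 2.46 * 39.6 * 8.8^(1/3) = 201.1212

201.1212


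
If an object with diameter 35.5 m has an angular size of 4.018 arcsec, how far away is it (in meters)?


D = size / theta_rad, theta_rad = 4.018 * pi/(180*3600) = 1.948e-05, D = 1.822e+06

1.822e+06 m


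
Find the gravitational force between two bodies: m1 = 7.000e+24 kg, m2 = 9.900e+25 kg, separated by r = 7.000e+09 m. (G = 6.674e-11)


F = G*m1*m2/r^2 = 6.674e-11 * 7.000e+24 * 9.900e+25 / (7.000e+09)^2 = 6.674e-11 * 6.930e+50 / 4.900e+19 = 9.439e+20

9.439e+20 N


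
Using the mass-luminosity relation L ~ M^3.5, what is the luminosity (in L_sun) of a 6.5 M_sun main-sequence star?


L/L_sun = (M/M_sun)^3.5 = 6.5^3.5 = 700.1591

700.1591 L_sun


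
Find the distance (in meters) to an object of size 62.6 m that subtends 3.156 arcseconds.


D = size / theta_rad, theta_rad = 3.156 * pi/(180*3600) = 1.530e-05, D = 4.091e+06

4.091e+06 m


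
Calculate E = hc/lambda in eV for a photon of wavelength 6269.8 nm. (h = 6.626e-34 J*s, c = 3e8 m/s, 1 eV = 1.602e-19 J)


E = hc/lambda = 6.626e-34 * 3e8 / 6.270e-06 = 3.170e-20 J = 0.1979 eV

0.1979 eV


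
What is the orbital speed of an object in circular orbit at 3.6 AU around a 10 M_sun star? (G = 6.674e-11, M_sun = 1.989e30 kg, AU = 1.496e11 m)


v = sqrt(GM/r) = sqrt(6.674e-11 * 1.989e+31 / 5.386e+11) = 49647.0497

49647.0497 m/s


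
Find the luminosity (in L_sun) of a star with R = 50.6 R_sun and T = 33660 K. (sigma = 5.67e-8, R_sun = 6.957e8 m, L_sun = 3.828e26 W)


R = 50.6 * 6.957e8 m = 3.520242e+10 m. L = 4*pi*R^2*sigma*T^4 = 4*pi*(3.520242e+10)^2 * 5.67e-8 * 33660^4 = 1.133429234e+33 W. L/L_sun = 1.133429234e+33 / 3.828e26 = 2.961e+06

2.961e+06 L_sun


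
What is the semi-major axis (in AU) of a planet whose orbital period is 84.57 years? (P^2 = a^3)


a = P^(2/3) = 84.57^(2/3) = 19.2669

19.2669 AU


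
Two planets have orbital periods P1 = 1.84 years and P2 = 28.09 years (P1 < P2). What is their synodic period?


1/P_syn = |1/P1 - 1/P2| = |1/1.84 - 1/28.09| => P_syn = 1.969

1.969 years


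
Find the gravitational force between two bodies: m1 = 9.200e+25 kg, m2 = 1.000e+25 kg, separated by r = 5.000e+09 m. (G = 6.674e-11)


F = G*m1*m2/r^2 = 6.674e-11 * 9.200e+25 * 1.000e+25 / (5.000e+09)^2 = 6.674e-11 * 9.200e+50 / 2.500e+19 = 2.456e+21

2.456e+21 N


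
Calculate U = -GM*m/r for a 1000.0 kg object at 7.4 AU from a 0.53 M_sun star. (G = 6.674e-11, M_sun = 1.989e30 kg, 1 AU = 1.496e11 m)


M = 0.53 * 1.989e30 kg = 1.05417e+30 kg; r = 7.4 AU * 1.496e11 m/AU = 1.10704e+12 m. U = -GM*m/r = -(6.674e-11 * 1.05417e+30 * 1000.0) / 1.10704e+12 = -6.355e+10

-6.355e+10 J


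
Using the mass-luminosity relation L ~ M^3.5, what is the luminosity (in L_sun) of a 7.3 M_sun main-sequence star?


L/L_sun = (M/M_sun)^3.5 = 7.3^3.5 = 1051.0661

1051.0661 L_sun


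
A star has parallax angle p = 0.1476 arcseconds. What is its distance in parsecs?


d = 1/p = 1/0.1476 = 6.7751

6.7751 pc


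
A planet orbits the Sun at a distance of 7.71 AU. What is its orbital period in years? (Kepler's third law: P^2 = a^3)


P = a^(3/2) = 7.71^1.5 = 21.4083

21.4083 years


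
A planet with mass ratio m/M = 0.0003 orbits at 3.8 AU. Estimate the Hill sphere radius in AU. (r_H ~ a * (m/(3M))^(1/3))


r_H = a * (m/3M)^(1/3) = 3.8 * (0.0003/3)^(1/3) = 0.1764

0.1764 AU


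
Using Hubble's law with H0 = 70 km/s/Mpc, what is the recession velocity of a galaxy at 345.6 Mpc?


v = H0 * d = 70 * 345.6 = 24192.0

24192.0 km/s


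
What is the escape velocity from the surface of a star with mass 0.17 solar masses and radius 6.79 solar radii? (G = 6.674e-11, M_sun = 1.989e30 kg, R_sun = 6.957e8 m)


M = 0.17 * 1.989e30 kg = 3.3813e+29 kg; R = 6.79 * 6.957e8 m = 4.723803e+09 m. v_esc = sqrt(2GM/R) = sqrt(2 * 6.674e-11 * 3.3813e+29 / 4.723803e+09) = 97747.1407

97747.1407 m/s


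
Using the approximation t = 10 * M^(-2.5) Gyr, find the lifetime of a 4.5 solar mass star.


t = 10 * M^(-2.5) = 10 * 4.5^(-2.5) = 0.2328

0.2328 Gyr


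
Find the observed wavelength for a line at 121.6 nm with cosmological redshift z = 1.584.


lam_obs = lam_emit * (1 + z) = 121.6 * (1 + 1.584) = 314.2144

314.2144 nm


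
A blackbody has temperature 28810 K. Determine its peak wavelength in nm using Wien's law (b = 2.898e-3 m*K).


lam_max = b / T = 2.898e-3 / 28810 = 1.006e-07 m = 100.5901 nm

100.5901 nm


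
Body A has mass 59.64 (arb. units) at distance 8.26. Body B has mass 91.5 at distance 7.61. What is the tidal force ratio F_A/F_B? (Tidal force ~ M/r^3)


Ratio = (M1/r1^3) / (M2/r2^3) = (59.64/8.26^3) / (91.5/7.61^3) = 0.5097

0.5097


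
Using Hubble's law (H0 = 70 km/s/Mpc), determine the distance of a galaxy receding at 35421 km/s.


d = v / H0 = 35421 / 70 = 506.0143

506.0143 Mpc


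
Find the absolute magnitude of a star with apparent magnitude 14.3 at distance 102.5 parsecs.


M = m - 5*log10(d) + 5 = 14.3 - 5*log10(102.5) + 5 = 9.2464

9.2464


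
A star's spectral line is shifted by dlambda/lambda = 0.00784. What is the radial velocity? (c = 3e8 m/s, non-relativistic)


v = (dlambda/lambda) * c = 0.00784 * 3e8 = 2.352e+06

2.352e+06 m/s


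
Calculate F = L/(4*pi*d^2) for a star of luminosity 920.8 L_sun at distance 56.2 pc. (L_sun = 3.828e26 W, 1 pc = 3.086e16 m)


F = L / (4*pi*d^2) = 3.525e+29 / (4*pi*(1.734e+18)^2) = 9.325e-09

9.325e-09 W/m^2


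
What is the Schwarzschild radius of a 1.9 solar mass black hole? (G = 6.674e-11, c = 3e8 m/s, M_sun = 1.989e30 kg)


M = 1.9 * 1.989e30 kg = 3.7791e+30 kg. rs = 2GM/c^2 = 2 * 6.674e-11 * 3.7791e+30 / (3e8)^2 = 5604.8252

5604.8252 m


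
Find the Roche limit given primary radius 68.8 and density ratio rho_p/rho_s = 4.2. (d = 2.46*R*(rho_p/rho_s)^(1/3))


d_Roche = 2.46 * 68.8 * 4.2^(1/3) = 273.0696

273.0696


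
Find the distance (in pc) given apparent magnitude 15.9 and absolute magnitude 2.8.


d = 10^((m - M + 5)/5) = 10^((15.9 - 2.8 + 5)/5) = 4168.6938

4168.6938 pc


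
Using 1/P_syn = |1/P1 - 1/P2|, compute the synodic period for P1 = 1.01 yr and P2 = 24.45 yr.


1/P_syn = |1/P1 - 1/P2| = |1/1.01 - 1/24.45| => P_syn = 1.0535

1.0535 years


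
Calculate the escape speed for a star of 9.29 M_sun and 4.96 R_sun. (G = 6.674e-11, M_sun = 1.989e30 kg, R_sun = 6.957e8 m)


M = 9.29 * 1.989e30 kg = 1.847781e+31 kg; R = 4.96 * 6.957e8 m = 3.450672e+09 m. v_esc = sqrt(2GM/R) = sqrt(2 * 6.674e-11 * 1.847781e+31 / 3.450672e+09) = 845437.5005

845437.5005 m/s


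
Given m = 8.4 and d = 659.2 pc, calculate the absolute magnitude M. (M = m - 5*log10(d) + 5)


M = m - 5*log10(d) + 5 = 8.4 - 5*log10(659.2) + 5 = -0.6951

-0.6951


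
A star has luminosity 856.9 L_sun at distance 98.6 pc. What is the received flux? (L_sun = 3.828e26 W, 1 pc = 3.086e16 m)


F = L / (4*pi*d^2) = 3.280e+29 / (4*pi*(3.043e+18)^2) = 2.819e-09

2.819e-09 W/m^2


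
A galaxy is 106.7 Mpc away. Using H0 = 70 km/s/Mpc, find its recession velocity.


v = H0 * d = 70 * 106.7 = 7469.0

7469.0 km/s


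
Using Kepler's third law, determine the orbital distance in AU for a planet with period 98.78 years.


a = P^(2/3) = 98.78^(2/3) = 21.3688

21.3688 AU


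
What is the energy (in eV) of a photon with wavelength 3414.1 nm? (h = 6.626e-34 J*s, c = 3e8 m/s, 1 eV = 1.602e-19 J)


E = hc/lambda = 6.626e-34 * 3e8 / 3.414e-06 = 5.822e-20 J = 0.3634 eV

0.3634 eV


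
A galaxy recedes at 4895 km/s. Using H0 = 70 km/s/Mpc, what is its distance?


d = v / H0 = 4895 / 70 = 69.9286

69.9286 Mpc


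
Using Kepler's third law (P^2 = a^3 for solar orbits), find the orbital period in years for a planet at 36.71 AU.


P = a^(3/2) = 36.71^1.5 = 222.4214

222.4214 years


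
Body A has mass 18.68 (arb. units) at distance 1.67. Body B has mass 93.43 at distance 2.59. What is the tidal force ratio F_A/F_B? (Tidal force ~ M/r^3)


Ratio = (M1/r1^3) / (M2/r2^3) = (18.68/1.67^3) / (93.43/2.59^3) = 0.7458

0.7458


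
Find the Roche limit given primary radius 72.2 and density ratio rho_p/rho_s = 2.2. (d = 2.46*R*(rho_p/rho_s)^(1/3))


d_Roche = 2.46 * 72.2 * 2.2^(1/3) = 231.0006

231.0006


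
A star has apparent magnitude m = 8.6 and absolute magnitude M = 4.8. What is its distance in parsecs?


d = 10^((m - M + 5)/5) = 10^((8.6 - 4.8 + 5)/5) = 57.544

57.544 pc


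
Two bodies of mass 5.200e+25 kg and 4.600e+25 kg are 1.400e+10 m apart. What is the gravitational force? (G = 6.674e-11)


F = G*m1*m2/r^2 = 6.674e-11 * 5.200e+25 * 4.600e+25 / (1.400e+10)^2 = 6.674e-11 * 2.392e+51 / 1.960e+20 = 8.145e+20

8.145e+20 N


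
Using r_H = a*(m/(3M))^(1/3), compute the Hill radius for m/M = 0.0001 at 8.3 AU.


r_H = a * (m/3M)^(1/3) = 8.3 * (0.0001/3)^(1/3) = 0.2671

0.2671 AU


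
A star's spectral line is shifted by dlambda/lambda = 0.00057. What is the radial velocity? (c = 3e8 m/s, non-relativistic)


v = (dlambda/lambda) * c = 0.00057 * 3e8 = 171000.0

171000.0 m/s


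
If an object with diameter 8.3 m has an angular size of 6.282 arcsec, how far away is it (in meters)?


D = size / theta_rad, theta_rad = 6.282 * pi/(180*3600) = 3.046e-05, D = 272524.3381

272524.3381 m


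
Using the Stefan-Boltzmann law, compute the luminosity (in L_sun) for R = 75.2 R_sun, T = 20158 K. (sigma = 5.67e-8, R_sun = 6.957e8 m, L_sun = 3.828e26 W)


R = 75.2 * 6.957e8 m = 5.231664e+10 m. L = 4*pi*R^2*sigma*T^4 = 4*pi*(5.231664e+10)^2 * 5.67e-8 * 20158^4 = 3.220048213e+32 W. L/L_sun = 3.220048213e+32 / 3.828e26 = 841182.9187

841182.9187 L_sun


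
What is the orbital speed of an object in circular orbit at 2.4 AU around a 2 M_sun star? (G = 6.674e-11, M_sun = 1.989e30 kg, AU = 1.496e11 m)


v = sqrt(GM/r) = sqrt(6.674e-11 * 3.978e+30 / 3.590e+11) = 27192.809

27192.809 m/s


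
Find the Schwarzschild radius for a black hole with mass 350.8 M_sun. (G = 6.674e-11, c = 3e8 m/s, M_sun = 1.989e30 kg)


M = 350.8 * 1.989e30 kg = 6.977412e+32 kg. rs = 2GM/c^2 = 2 * 6.674e-11 * 6.977412e+32 / (3e8)^2 = 1.035e+06

1.035e+06 m


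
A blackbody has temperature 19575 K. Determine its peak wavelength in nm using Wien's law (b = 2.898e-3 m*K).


lam_max = b / T = 2.898e-3 / 19575 = 1.480e-07 m = 148.046 nm

148.046 nm


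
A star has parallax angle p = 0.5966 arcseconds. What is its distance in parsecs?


d = 1/p = 1/0.5966 = 1.6762

1.6762 pc


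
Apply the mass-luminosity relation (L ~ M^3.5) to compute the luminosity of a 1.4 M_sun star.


L/L_sun = (M/M_sun)^3.5 = 1.4^3.5 = 3.2467

3.2467 L_sun


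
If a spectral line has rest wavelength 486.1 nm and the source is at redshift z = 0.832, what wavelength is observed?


lam_obs = lam_emit * (1 + z) = 486.1 * (1 + 0.832) = 890.5352

890.5352 nm


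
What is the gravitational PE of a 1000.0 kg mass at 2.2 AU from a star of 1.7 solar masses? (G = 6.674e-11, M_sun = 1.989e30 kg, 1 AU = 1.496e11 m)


M = 1.7 * 1.989e30 kg = 3.3813e+30 kg; r = 2.2 AU * 1.496e11 m/AU = 3.2912e+11 m. U = -GM*m/r = -(6.674e-11 * 3.3813e+30 * 1000.0) / 3.2912e+11 = -6.857e+11

-6.857e+11 J


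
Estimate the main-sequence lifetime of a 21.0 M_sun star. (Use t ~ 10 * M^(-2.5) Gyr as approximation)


t = 10 * M^(-2.5) = 10 * 21.0^(-2.5) = 0.0049

0.0049 Gyr


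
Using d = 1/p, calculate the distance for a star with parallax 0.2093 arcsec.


d = 1/p = 1/0.2093 = 4.7778

4.7778 pc


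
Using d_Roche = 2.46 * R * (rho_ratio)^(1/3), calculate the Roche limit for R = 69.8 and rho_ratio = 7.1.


d_Roche = 2.46 * 69.8 * 7.1^(1/3) = 330.0223

330.0223


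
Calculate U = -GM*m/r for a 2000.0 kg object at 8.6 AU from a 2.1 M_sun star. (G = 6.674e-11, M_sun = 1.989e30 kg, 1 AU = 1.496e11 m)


M = 2.1 * 1.989e30 kg = 4.1769e+30 kg; r = 8.6 AU * 1.496e11 m/AU = 1.28656e+12 m. U = -GM*m/r = -(6.674e-11 * 4.1769e+30 * 2000.0) / 1.28656e+12 = -4.334e+11

-4.334e+11 J


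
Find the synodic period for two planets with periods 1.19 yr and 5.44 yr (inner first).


1/P_syn = |1/P1 - 1/P2| = |1/1.19 - 1/5.44| => P_syn = 1.5232

1.5232 years


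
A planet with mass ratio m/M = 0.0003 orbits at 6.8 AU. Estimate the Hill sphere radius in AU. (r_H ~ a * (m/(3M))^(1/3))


r_H = a * (m/3M)^(1/3) = 6.8 * (0.0003/3)^(1/3) = 0.3156

0.3156 AU


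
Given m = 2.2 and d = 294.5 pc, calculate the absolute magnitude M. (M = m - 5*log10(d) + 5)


M = m - 5*log10(d) + 5 = 2.2 - 5*log10(294.5) + 5 = -5.1454

-5.1454


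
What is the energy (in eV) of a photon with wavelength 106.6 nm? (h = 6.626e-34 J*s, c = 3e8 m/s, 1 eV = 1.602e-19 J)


E = hc/lambda = 6.626e-34 * 3e8 / 1.066e-07 = 1.865e-18 J = 11.64 eV

11.64 eV


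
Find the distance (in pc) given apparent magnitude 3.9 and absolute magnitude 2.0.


d = 10^((m - M + 5)/5) = 10^((3.9 - 2.0 + 5)/5) = 23.9883

23.9883 pc


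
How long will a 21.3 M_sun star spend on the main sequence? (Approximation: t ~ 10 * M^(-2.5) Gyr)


t = 10 * M^(-2.5) = 10 * 21.3^(-2.5) = 0.0048

0.0048 Gyr


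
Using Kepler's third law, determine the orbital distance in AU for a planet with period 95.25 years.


a = P^(2/3) = 95.25^(2/3) = 20.8566

20.8566 AU


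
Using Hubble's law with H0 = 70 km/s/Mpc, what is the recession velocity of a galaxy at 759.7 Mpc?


v = H0 * d = 70 * 759.7 = 53179.0

53179.0 km/s


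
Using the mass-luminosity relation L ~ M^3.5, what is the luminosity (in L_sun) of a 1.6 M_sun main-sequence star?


L/L_sun = (M/M_sun)^3.5 = 1.6^3.5 = 5.1811

5.1811 L_sun


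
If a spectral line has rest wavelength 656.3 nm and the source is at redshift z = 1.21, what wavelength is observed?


lam_obs = lam_emit * (1 + z) = 656.3 * (1 + 1.21) = 1450.423

1450.423 nm


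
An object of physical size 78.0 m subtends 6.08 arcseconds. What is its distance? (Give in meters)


D = size / theta_rad, theta_rad = 6.08 * pi/(180*3600) = 2.948e-05, D = 2.646e+06

2.646e+06 m


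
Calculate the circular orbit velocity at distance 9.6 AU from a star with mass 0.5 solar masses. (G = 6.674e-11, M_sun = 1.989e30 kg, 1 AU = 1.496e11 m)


v = sqrt(GM/r) = sqrt(6.674e-11 * 9.945e+29 / 1.436e+12) = 6798.2023

6798.2023 m/s


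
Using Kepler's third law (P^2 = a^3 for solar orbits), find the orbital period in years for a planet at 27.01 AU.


P = a^(3/2) = 27.01^1.5 = 140.3741

140.3741 years


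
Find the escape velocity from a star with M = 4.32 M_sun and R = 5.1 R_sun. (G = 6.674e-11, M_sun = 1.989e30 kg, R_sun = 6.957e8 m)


M = 4.32 * 1.989e30 kg = 8.59248e+30 kg; R = 5.1 * 6.957e8 m = 3.54807e+09 m. v_esc = sqrt(2GM/R) = sqrt(2 * 6.674e-11 * 8.59248e+30 / 3.54807e+09) = 568553.4173

568553.4173 m/s


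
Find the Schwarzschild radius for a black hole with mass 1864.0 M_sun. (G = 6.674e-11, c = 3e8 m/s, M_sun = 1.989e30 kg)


M = 1864.0 * 1.989e30 kg = 3.707496e+33 kg. rs = 2GM/c^2 = 2 * 6.674e-11 * 3.707496e+33 / (3e8)^2 = 5.499e+06

5.499e+06 m
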